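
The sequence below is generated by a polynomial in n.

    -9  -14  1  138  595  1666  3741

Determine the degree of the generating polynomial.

4

Δ: -5, 15, 137, 457, 1071, 2075
Δ²: 20, 122, 320, 614, 1004
Δ³: 102, 198, 294, 390
Δ⁴: 96, 96, 96
The fourth differences are constant, so the polynomial has degree 4.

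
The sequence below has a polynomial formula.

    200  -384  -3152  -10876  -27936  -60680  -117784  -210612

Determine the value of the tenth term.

-564496

First differences: -584, -2768, -7724, -17060, -32744, -57104, -92828
Second differences: -2184, -4956, -9336, -15684, -24360, -35724
Third differences: -2772, -4380, -6348, -8676, -11364
Fourth differences: -1608, -1968, -2328, -2688
Fifth differences: -360, -360, -360
Fifth differences constant at -360.
-2688 − 360 = -3048;  -11364 − 3048 = -14412;  -35724 − 14412 = -50136;  -92828 − 50136 = -142964;  -210612 − 142964 = -353576
-3048 − 360 = -3408;  -14412 − 3408 = -17820;  -50136 − 17820 = -67956;  -142964 − 67956 = -210920;  -353576 − 210920 = -564496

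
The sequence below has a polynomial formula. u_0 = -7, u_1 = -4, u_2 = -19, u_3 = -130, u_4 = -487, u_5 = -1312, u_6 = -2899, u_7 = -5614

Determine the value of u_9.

-16252

Δ: 3  -15  -111  -357  -825  -1587  -2715
Δ²: -18  -96  -246  -468  -762  -1128
Δ³: -78  -150  -222  -294  -366
Δ⁴: -72  -72  -72  -72
The fourth differences are constant (-72).
-366 − 72 = -438;  -1128 − 438 = -1566;  -2715 − 1566 = -4281;  -5614 − 4281 = -9895
-438 − 72 = -510;  -1566 − 510 = -2076;  -4281 − 2076 = -6357;  -9895 − 6357 = -16252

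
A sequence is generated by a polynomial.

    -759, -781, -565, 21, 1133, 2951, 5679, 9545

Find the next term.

14801

Δ: -22, 216, 586, 1112, 1818, 2728, 3866
Δ²: 238, 370, 526, 706, 910, 1138
Δ³: 132, 156, 180, 204, 228
Δ⁴: 24, 24, 24, 24
Fourth differences constant at 24.
228 + 24 = 252;  1138 + 252 = 1390;  3866 + 1390 = 5256;  9545 + 5256 = 14801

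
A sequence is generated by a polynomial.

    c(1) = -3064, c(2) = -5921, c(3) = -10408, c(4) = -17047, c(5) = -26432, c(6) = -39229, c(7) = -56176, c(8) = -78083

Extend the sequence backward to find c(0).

First differences: -2857, -4487, -6639, -9385, -12797, -16947, -21907
Second differences: -1630, -2152, -2746, -3412, -4150, -4960
Third differences: -522, -594, -666, -738, -810
Fourth differences: -72, -72, -72, -72
The fourth differences are constant at -72.
Work back: -522 + 72 = -450;  -1630 + 450 = -1180;  -2857 + 1180 = -1677;  -3064 + 1677 = -1387

-1387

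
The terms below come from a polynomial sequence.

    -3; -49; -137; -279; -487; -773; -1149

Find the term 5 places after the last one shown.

-46, -88, -142, -208, -286, -376
-42, -54, -66, -78, -90
-12, -12, -12, -12
The third differences are constant (-12).
-90 − 12 = -102;  -376 − 102 = -478;  -1149 − 478 = -1627
-102 − 12 = -114;  -478 − 114 = -592;  -1627 − 592 = -2219
-114 − 12 = -126;  -592 − 126 = -718;  -2219 − 718 = -2937
-126 − 12 = -138;  -718 − 138 = -856;  -2937 − 856 = -3793
-138 − 12 = -150;  -856 − 150 = -1006;  -3793 − 1006 = -4799

-4799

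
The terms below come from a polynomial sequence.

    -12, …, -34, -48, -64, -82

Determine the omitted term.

-22

Using the last 4 terms:
Δ: -14  -16  -18
Δ²: -2  -2
Constant second difference = -2.
Extend backward: -14 + 2 = -12;  -34 + 12 = -22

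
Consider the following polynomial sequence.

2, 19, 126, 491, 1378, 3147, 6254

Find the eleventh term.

17 , 107 , 365 , 887 , 1769 , 3107
90 , 258 , 522 , 882 , 1338
168 , 264 , 360 , 456
96 , 96 , 96
Fourth differences constant at 96.
456 + 96 = 552;  1338 + 552 = 1890;  3107 + 1890 = 4997;  6254 + 4997 = 11251
552 + 96 = 648;  1890 + 648 = 2538;  4997 + 2538 = 7535;  11251 + 7535 = 18786
648 + 96 = 744;  2538 + 744 = 3282;  7535 + 3282 = 10817;  18786 + 10817 = 29603
744 + 96 = 840;  3282 + 840 = 4122;  10817 + 4122 = 14939;  29603 + 14939 = 44542

44542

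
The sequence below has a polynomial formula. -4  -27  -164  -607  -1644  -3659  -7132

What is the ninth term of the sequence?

Δ: -23 , -137 , -443 , -1037 , -2015 , -3473
Δ²: -114 , -306 , -594 , -978 , -1458
Δ³: -192 , -288 , -384 , -480
Δ⁴: -96 , -96 , -96
The fourth differences are constant (-96).
-480 − 96 = -576;  -1458 − 576 = -2034;  -3473 − 2034 = -5507;  -7132 − 5507 = -12639
-576 − 96 = -672;  -2034 − 672 = -2706;  -5507 − 2706 = -8213;  -12639 − 8213 = -20852

-20852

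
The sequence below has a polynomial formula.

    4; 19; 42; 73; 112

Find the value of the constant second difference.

8

First differences: 15, 23, 31, 39
Second differences: 8, 8, 8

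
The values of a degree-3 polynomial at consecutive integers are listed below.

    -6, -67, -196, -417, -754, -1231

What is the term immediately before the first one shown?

11

-61  -129  -221  -337  -477
-68  -92  -116  -140
-24  -24  -24
The third differences are constant at -24.
Work back: -68 + 24 = -44;  -61 + 44 = -17;  -6 + 17 = 11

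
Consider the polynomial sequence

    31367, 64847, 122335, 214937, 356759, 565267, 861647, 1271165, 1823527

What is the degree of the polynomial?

5

Δ: 33480, 57488, 92602, 141822, 208508, 296380, 409518, 552362
Δ²: 24008, 35114, 49220, 66686, 87872, 113138, 142844
Δ³: 11106, 14106, 17466, 21186, 25266, 29706
Δ⁴: 3000, 3360, 3720, 4080, 4440
Δ⁵: 360, 360, 360, 360
The fifth differences are constant, so the polynomial has degree 5.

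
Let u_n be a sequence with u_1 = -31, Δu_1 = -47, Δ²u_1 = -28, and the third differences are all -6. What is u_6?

Build the table forward from the leading diagonal:
D3: -6, -6, -6, -6, -6, -6
D2: -28, -34, -40, -46, -52, -58
D1: -47, -75, -109, -149, -195, -247
u: -31, -78, -153, -262, -411, -606

-606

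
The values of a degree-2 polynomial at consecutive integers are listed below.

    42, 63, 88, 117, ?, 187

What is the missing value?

150

Using the first 4 terms:
First differences: 21  25  29
Second differences: 4  4
Constant second difference = 4.
Extend forward: 29 + 4 = 33;  117 + 33 = 150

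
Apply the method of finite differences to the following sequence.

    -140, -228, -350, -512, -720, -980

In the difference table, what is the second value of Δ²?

-40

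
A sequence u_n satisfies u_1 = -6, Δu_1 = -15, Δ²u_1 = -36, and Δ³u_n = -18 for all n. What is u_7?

-996

Build the table forward from the leading diagonal:
Third differences: -18  -18  -18  -18  -18  -18  -18
Second differences: -36  -54  -72  -90  -108  -126  -144
First differences: -15  -51  -105  -177  -267  -375  -501
u: -6  -21  -72  -177  -354  -621  -996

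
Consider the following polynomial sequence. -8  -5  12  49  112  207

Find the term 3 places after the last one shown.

First differences: 3 , 17 , 37 , 63 , 95
Second differences: 14 , 20 , 26 , 32
Third differences: 6 , 6 , 6
The third differences are constant (6).
32 + 6 = 38;  95 + 38 = 133;  207 + 133 = 340
38 + 6 = 44;  133 + 44 = 177;  340 + 177 = 517
44 + 6 = 50;  177 + 50 = 227;  517 + 227 = 744

744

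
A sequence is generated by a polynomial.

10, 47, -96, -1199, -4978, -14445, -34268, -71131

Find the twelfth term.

-613383

First differences: 37, -143, -1103, -3779, -9467, -19823, -36863
Second differences: -180, -960, -2676, -5688, -10356, -17040
Third differences: -780, -1716, -3012, -4668, -6684
Fourth differences: -936, -1296, -1656, -2016
Fifth differences: -360, -360, -360
Constant fifth difference = -360, so extend:
-2016 − 360 = -2376;  -6684 − 2376 = -9060;  -17040 − 9060 = -26100;  -36863 − 26100 = -62963;  -71131 − 62963 = -134094
-2376 − 360 = -2736;  -9060 − 2736 = -11796;  -26100 − 11796 = -37896;  -62963 − 37896 = -100859;  -134094 − 100859 = -234953
-2736 − 360 = -3096;  -11796 − 3096 = -14892;  -37896 − 14892 = -52788;  -100859 − 52788 = -153647;  -234953 − 153647 = -388600
-3096 − 360 = -3456;  -14892 − 3456 = -18348;  -52788 − 18348 = -71136;  -153647 − 71136 = -224783;  -388600 − 224783 = -613383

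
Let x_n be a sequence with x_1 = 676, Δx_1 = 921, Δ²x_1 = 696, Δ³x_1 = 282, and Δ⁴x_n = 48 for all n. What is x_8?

33289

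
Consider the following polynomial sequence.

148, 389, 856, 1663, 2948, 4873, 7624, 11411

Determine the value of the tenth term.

23053

First differences: 241  467  807  1285  1925  2751  3787
Second differences: 226  340  478  640  826  1036
Third differences: 114  138  162  186  210
Fourth differences: 24  24  24  24
Constant fourth difference = 24, so extend:
210 + 24 = 234;  1036 + 234 = 1270;  3787 + 1270 = 5057;  11411 + 5057 = 16468
234 + 24 = 258;  1270 + 258 = 1528;  5057 + 1528 = 6585;  16468 + 6585 = 23053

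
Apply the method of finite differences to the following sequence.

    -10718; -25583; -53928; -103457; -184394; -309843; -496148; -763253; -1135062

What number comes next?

First differences: -14865, -28345, -49529, -80937, -125449, -186305, -267105, -371809
Second differences: -13480, -21184, -31408, -44512, -60856, -80800, -104704
Third differences: -7704, -10224, -13104, -16344, -19944, -23904
Fourth differences: -2520, -2880, -3240, -3600, -3960
Fifth differences: -360, -360, -360, -360
Fifth differences constant at -360.
-3960 − 360 = -4320;  -23904 − 4320 = -28224;  -104704 − 28224 = -132928;  -371809 − 132928 = -504737;  -1135062 − 504737 = -1639799

-1639799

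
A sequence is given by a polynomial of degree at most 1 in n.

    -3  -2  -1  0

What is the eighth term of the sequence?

Δ: 1 , 1 , 1
The first differences are constant (1).
0 + 1 = 1
1 + 1 = 2
2 + 1 = 3
3 + 1 = 4

4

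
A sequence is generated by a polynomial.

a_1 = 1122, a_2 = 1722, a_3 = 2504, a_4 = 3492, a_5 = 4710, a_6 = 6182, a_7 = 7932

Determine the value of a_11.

First differences: 600 , 782 , 988 , 1218 , 1472 , 1750
Second differences: 182 , 206 , 230 , 254 , 278
Third differences: 24 , 24 , 24 , 24
Constant third difference = 24, so extend:
278 + 24 = 302;  1750 + 302 = 2052;  7932 + 2052 = 9984
302 + 24 = 326;  2052 + 326 = 2378;  9984 + 2378 = 12362
326 + 24 = 350;  2378 + 350 = 2728;  12362 + 2728 = 15090
350 + 24 = 374;  2728 + 374 = 3102;  15090 + 3102 = 18192

18192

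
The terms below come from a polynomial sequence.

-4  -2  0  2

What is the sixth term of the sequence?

6

D1: 2, 2, 2
First differences constant at 2.
2 + 2 = 4
4 + 2 = 6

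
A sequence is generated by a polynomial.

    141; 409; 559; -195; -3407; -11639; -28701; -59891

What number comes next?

-112235

268 , 150 , -754 , -3212 , -8232 , -17062 , -31190
-118 , -904 , -2458 , -5020 , -8830 , -14128
-786 , -1554 , -2562 , -3810 , -5298
-768 , -1008 , -1248 , -1488
-240 , -240 , -240
The fifth differences are constant (-240).
-1488 − 240 = -1728;  -5298 − 1728 = -7026;  -14128 − 7026 = -21154;  -31190 − 21154 = -52344;  -59891 − 52344 = -112235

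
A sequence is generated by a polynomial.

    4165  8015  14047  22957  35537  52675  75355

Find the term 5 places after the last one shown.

313045

First differences: 3850, 6032, 8910, 12580, 17138, 22680
Second differences: 2182, 2878, 3670, 4558, 5542
Third differences: 696, 792, 888, 984
Fourth differences: 96, 96, 96
Fourth differences constant at 96.
984 + 96 = 1080;  5542 + 1080 = 6622;  22680 + 6622 = 29302;  75355 + 29302 = 104657
1080 + 96 = 1176;  6622 + 1176 = 7798;  29302 + 7798 = 37100;  104657 + 37100 = 141757
1176 + 96 = 1272;  7798 + 1272 = 9070;  37100 + 9070 = 46170;  141757 + 46170 = 187927
1272 + 96 = 1368;  9070 + 1368 = 10438;  46170 + 10438 = 56608;  187927 + 56608 = 244535
1368 + 96 = 1464;  10438 + 1464 = 11902;  56608 + 11902 = 68510;  244535 + 68510 = 313045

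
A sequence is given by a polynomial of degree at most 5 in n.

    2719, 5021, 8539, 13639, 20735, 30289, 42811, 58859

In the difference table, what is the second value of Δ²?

First differences: 2302, 3518, 5100, 7096, 9554, 12522, 16048
Second differences: 1216, 1582, 1996, 2458, 2968, 3526
Third differences: 366, 414, 462, 510, 558
Fourth differences: 48, 48, 48, 48

1582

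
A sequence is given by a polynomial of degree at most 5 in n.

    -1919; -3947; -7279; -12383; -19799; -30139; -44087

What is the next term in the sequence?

-62399

-2028, -3332, -5104, -7416, -10340, -13948
-1304, -1772, -2312, -2924, -3608
-468, -540, -612, -684
-72, -72, -72
The fourth differences are constant (-72).
-684 − 72 = -756;  -3608 − 756 = -4364;  -13948 − 4364 = -18312;  -44087 − 18312 = -62399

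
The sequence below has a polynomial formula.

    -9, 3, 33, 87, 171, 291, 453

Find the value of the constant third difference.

First differences: 12, 30, 54, 84, 120, 162
Second differences: 18, 24, 30, 36, 42
Third differences: 6, 6, 6, 6

6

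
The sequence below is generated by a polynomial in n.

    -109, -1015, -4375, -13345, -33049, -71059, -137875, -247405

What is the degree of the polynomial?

First differences: -906, -3360, -8970, -19704, -38010, -66816, -109530
Second differences: -2454, -5610, -10734, -18306, -28806, -42714
Third differences: -3156, -5124, -7572, -10500, -13908
Fourth differences: -1968, -2448, -2928, -3408
Fifth differences: -480, -480, -480
The fifth differences are constant, so the polynomial has degree 5.

5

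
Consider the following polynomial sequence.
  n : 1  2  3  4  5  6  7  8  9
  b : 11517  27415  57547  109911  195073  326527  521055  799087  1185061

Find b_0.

4063

15898  30132  52364  85162  131454  194528  278032  385974
14234  22232  32798  46292  63074  83504  107942
7998  10566  13494  16782  20430  24438
2568  2928  3288  3648  4008
360  360  360  360
The fifth differences are constant at 360.
Work back: 2568 − 360 = 2208;  7998 − 2208 = 5790;  14234 − 5790 = 8444;  15898 − 8444 = 7454;  11517 − 7454 = 4063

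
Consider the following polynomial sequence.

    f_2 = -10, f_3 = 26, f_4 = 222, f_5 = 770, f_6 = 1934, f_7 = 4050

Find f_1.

36, 196, 548, 1164, 2116
160, 352, 616, 952
192, 264, 336
72, 72
The fourth differences are constant at 72.
Work back: 192 − 72 = 120;  160 − 120 = 40;  36 − 40 = -4;  -10 + 4 = -6

-6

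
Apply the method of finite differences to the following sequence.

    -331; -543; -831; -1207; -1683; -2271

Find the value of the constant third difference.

First differences: -212, -288, -376, -476, -588
Second differences: -76, -88, -100, -112
Third differences: -12, -12, -12

-12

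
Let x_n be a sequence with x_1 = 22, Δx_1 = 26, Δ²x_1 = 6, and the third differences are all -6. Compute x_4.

112

Build the table forward from the leading diagonal:
D3: -6  -6  -6  -6
D2: 6  0  -6  -12
D1: 26  32  32  26
x: 22  48  80  112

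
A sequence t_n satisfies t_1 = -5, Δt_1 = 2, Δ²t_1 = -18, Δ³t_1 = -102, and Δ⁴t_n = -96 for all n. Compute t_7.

Build the table forward from the leading diagonal:
Fourth differences: -96, -96, -96, -96, -96, -96, -96
Third differences: -102, -198, -294, -390, -486, -582, -678
Second differences: -18, -120, -318, -612, -1002, -1488, -2070
First differences: 2, -16, -136, -454, -1066, -2068, -3556
t: -5, -3, -19, -155, -609, -1675, -3743

-3743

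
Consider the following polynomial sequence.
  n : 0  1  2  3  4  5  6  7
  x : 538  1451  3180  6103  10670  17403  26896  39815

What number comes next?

56898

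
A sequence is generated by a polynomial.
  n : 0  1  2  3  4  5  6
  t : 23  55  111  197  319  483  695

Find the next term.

D1: 32, 56, 86, 122, 164, 212
D2: 24, 30, 36, 42, 48
D3: 6, 6, 6, 6
Constant third difference = 6, so extend:
48 + 6 = 54;  212 + 54 = 266;  695 + 266 = 961

961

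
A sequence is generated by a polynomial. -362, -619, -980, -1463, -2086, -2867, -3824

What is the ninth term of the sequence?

D1: -257, -361, -483, -623, -781, -957
D2: -104, -122, -140, -158, -176
D3: -18, -18, -18, -18
The third differences are constant (-18).
-176 − 18 = -194;  -957 − 194 = -1151;  -3824 − 1151 = -4975
-194 − 18 = -212;  -1151 − 212 = -1363;  -4975 − 1363 = -6338

-6338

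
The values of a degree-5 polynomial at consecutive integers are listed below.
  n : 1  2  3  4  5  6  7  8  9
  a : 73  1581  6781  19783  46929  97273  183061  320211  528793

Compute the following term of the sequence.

833509

1508, 5200, 13002, 27146, 50344, 85788, 137150, 208582
3692, 7802, 14144, 23198, 35444, 51362, 71432
4110, 6342, 9054, 12246, 15918, 20070
2232, 2712, 3192, 3672, 4152
480, 480, 480, 480
Constant fifth difference = 480, so extend:
4152 + 480 = 4632;  20070 + 4632 = 24702;  71432 + 24702 = 96134;  208582 + 96134 = 304716;  528793 + 304716 = 833509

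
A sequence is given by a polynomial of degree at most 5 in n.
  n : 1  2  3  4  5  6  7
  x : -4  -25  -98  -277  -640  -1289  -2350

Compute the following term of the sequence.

-21, -73, -179, -363, -649, -1061
-52, -106, -184, -286, -412
-54, -78, -102, -126
-24, -24, -24
The fourth differences are constant (-24).
-126 − 24 = -150;  -412 − 150 = -562;  -1061 − 562 = -1623;  -2350 − 1623 = -3973

-3973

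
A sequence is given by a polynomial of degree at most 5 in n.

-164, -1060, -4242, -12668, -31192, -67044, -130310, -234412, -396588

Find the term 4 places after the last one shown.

D1: -896  -3182  -8426  -18524  -35852  -63266  -104102  -162176
D2: -2286  -5244  -10098  -17328  -27414  -40836  -58074
D3: -2958  -4854  -7230  -10086  -13422  -17238
D4: -1896  -2376  -2856  -3336  -3816
D5: -480  -480  -480  -480
Fifth differences constant at -480.
-3816 − 480 = -4296;  -17238 − 4296 = -21534;  -58074 − 21534 = -79608;  -162176 − 79608 = -241784;  -396588 − 241784 = -638372
-4296 − 480 = -4776;  -21534 − 4776 = -26310;  -79608 − 26310 = -105918;  -241784 − 105918 = -347702;  -638372 − 347702 = -986074
-4776 − 480 = -5256;  -26310 − 5256 = -31566;  -105918 − 31566 = -137484;  -347702 − 137484 = -485186;  -986074 − 485186 = -1471260
-5256 − 480 = -5736;  -31566 − 5736 = -37302;  -137484 − 37302 = -174786;  -485186 − 174786 = -659972;  -1471260 − 659972 = -2131232

-2131232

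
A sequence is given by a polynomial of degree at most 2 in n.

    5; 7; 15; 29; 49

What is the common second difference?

Δ: 2, 8, 14, 20
Δ²: 6, 6, 6

6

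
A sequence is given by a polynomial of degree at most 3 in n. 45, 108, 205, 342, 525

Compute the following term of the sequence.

760

D1: 63, 97, 137, 183
D2: 34, 40, 46
D3: 6, 6
Third differences constant at 6.
46 + 6 = 52;  183 + 52 = 235;  525 + 235 = 760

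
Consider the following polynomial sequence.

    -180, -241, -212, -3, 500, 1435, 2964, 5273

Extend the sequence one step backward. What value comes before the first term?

-95

First differences: -61  29  209  503  935  1529  2309
Second differences: 90  180  294  432  594  780
Third differences: 90  114  138  162  186
Fourth differences: 24  24  24  24
The fourth differences are constant at 24.
Work back: 90 − 24 = 66;  90 − 66 = 24;  -61 − 24 = -85;  -180 + 85 = -95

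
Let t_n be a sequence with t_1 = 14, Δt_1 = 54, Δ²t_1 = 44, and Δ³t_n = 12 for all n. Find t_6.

Build the table forward from the leading diagonal:
Δ³: 12, 12, 12, 12, 12, 12
Δ²: 44, 56, 68, 80, 92, 104
Δ: 54, 98, 154, 222, 302, 394
t: 14, 68, 166, 320, 542, 844

844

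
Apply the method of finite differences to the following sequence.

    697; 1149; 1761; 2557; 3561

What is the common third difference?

First differences: 452, 612, 796, 1004
Second differences: 160, 184, 208
Third differences: 24, 24

24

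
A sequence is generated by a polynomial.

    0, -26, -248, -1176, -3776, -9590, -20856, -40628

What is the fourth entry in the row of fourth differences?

-816

First differences: -26, -222, -928, -2600, -5814, -11266, -19772
Second differences: -196, -706, -1672, -3214, -5452, -8506
Third differences: -510, -966, -1542, -2238, -3054
Fourth differences: -456, -576, -696, -816
Fifth differences: -120, -120, -120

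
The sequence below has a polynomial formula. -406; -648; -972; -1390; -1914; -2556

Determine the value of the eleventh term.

Δ: -242, -324, -418, -524, -642
Δ²: -82, -94, -106, -118
Δ³: -12, -12, -12
The third differences are constant (-12).
-118 − 12 = -130;  -642 − 130 = -772;  -2556 − 772 = -3328
-130 − 12 = -142;  -772 − 142 = -914;  -3328 − 914 = -4242
-142 − 12 = -154;  -914 − 154 = -1068;  -4242 − 1068 = -5310
-154 − 12 = -166;  -1068 − 166 = -1234;  -5310 − 1234 = -6544
-166 − 12 = -178;  -1234 − 178 = -1412;  -6544 − 1412 = -7956

-7956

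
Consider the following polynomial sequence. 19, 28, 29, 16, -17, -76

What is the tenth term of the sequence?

D1: 9, 1, -13, -33, -59
D2: -8, -14, -20, -26
D3: -6, -6, -6
The third differences are constant (-6).
-26 − 6 = -32;  -59 − 32 = -91;  -76 − 91 = -167
-32 − 6 = -38;  -91 − 38 = -129;  -167 − 129 = -296
-38 − 6 = -44;  -129 − 44 = -173;  -296 − 173 = -469
-44 − 6 = -50;  -173 − 50 = -223;  -469 − 223 = -692

-692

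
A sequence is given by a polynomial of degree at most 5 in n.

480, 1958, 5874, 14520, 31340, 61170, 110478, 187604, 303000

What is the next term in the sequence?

469470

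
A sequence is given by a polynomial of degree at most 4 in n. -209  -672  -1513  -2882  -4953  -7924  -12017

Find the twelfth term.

-463, -841, -1369, -2071, -2971, -4093
-378, -528, -702, -900, -1122
-150, -174, -198, -222
-24, -24, -24
Constant fourth difference = -24, so extend:
-222 − 24 = -246;  -1122 − 246 = -1368;  -4093 − 1368 = -5461;  -12017 − 5461 = -17478
-246 − 24 = -270;  -1368 − 270 = -1638;  -5461 − 1638 = -7099;  -17478 − 7099 = -24577
-270 − 24 = -294;  -1638 − 294 = -1932;  -7099 − 1932 = -9031;  -24577 − 9031 = -33608
-294 − 24 = -318;  -1932 − 318 = -2250;  -9031 − 2250 = -11281;  -33608 − 11281 = -44889
-318 − 24 = -342;  -2250 − 342 = -2592;  -11281 − 2592 = -13873;  -44889 − 13873 = -58762

-58762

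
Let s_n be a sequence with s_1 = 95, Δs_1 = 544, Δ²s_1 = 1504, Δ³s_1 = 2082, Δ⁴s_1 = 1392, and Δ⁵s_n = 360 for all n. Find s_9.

280751

Build the table forward from the leading diagonal:
D5: 360, 360, 360, 360, 360, 360, 360, 360, 360
D4: 1392, 1752, 2112, 2472, 2832, 3192, 3552, 3912, 4272
D3: 2082, 3474, 5226, 7338, 9810, 12642, 15834, 19386, 23298
D2: 1504, 3586, 7060, 12286, 19624, 29434, 42076, 57910, 77296
D1: 544, 2048, 5634, 12694, 24980, 44604, 74038, 116114, 174024
s: 95, 639, 2687, 8321, 21015, 45995, 90599, 164637, 280751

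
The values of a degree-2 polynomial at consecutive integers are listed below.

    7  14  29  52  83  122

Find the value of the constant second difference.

8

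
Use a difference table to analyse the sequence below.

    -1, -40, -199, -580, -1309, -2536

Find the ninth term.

-11065

First differences: -39, -159, -381, -729, -1227
Second differences: -120, -222, -348, -498
Third differences: -102, -126, -150
Fourth differences: -24, -24
The fourth differences are constant (-24).
-150 − 24 = -174;  -498 − 174 = -672;  -1227 − 672 = -1899;  -2536 − 1899 = -4435
-174 − 24 = -198;  -672 − 198 = -870;  -1899 − 870 = -2769;  -4435 − 2769 = -7204
-198 − 24 = -222;  -870 − 222 = -1092;  -2769 − 1092 = -3861;  -7204 − 3861 = -11065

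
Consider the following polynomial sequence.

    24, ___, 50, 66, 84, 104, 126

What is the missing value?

36

Using the last 5 terms:
16, 18, 20, 22
2, 2, 2
Constant second difference = 2.
Extend backward: 16 − 2 = 14;  50 − 14 = 36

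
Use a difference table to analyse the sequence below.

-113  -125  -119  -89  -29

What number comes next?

67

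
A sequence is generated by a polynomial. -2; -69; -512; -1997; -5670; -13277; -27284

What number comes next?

-67, -443, -1485, -3673, -7607, -14007
-376, -1042, -2188, -3934, -6400
-666, -1146, -1746, -2466
-480, -600, -720
-120, -120
Fifth differences constant at -120.
-720 − 120 = -840;  -2466 − 840 = -3306;  -6400 − 3306 = -9706;  -14007 − 9706 = -23713;  -27284 − 23713 = -50997

-50997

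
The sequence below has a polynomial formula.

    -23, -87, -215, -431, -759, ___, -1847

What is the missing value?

Using the first 5 terms:
-64  -128  -216  -328
-64  -88  -112
-24  -24
Constant third difference = -24.
Extend forward: -112 − 24 = -136;  -328 − 136 = -464;  -759 − 464 = -1223

-1223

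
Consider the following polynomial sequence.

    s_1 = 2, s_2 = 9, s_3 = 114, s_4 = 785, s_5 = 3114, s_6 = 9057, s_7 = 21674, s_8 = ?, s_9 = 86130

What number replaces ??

Using the first 7 terms:
Δ: 7  105  671  2329  5943  12617
Δ²: 98  566  1658  3614  6674
Δ³: 468  1092  1956  3060
Δ⁴: 624  864  1104
Δ⁵: 240  240
Constant fifth difference = 240.
Extend forward: 1104 + 240 = 1344;  3060 + 1344 = 4404;  6674 + 4404 = 11078;  12617 + 11078 = 23695;  21674 + 23695 = 45369

45369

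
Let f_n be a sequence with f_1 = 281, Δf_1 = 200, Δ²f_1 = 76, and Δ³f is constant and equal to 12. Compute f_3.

757

Build the table forward from the leading diagonal:
Third differences: 12  12  12
Second differences: 76  88  100
First differences: 200  276  364
f: 281  481  757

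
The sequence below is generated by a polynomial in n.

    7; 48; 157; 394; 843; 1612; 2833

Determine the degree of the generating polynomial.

4

First differences: 41, 109, 237, 449, 769, 1221
Second differences: 68, 128, 212, 320, 452
Third differences: 60, 84, 108, 132
Fourth differences: 24, 24, 24
The fourth differences are constant, so the polynomial has degree 4.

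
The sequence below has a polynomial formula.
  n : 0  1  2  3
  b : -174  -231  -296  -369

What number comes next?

D1: -57  -65  -73
D2: -8  -8
Constant second difference = -8, so extend:
-73 − 8 = -81;  -369 − 81 = -450

-450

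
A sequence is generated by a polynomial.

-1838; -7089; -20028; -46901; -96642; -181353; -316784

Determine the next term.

-522813

-5251, -12939, -26873, -49741, -84711, -135431
-7688, -13934, -22868, -34970, -50720
-6246, -8934, -12102, -15750
-2688, -3168, -3648
-480, -480
The fifth differences are constant (-480).
-3648 − 480 = -4128;  -15750 − 4128 = -19878;  -50720 − 19878 = -70598;  -135431 − 70598 = -206029;  -316784 − 206029 = -522813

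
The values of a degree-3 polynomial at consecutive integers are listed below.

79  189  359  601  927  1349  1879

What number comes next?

Δ: 110, 170, 242, 326, 422, 530
Δ²: 60, 72, 84, 96, 108
Δ³: 12, 12, 12, 12
The third differences are constant (12).
108 + 12 = 120;  530 + 120 = 650;  1879 + 650 = 2529

2529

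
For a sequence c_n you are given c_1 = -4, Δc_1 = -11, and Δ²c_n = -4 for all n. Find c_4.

-49

Build the table forward from the leading diagonal:
D2: -4  -4  -4  -4
D1: -11  -15  -19  -23
c: -4  -15  -30  -49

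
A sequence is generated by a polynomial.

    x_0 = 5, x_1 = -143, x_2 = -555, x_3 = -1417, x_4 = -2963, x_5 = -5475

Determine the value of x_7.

-14765

-148  -412  -862  -1546  -2512
-264  -450  -684  -966
-186  -234  -282
-48  -48
The fourth differences are constant (-48).
-282 − 48 = -330;  -966 − 330 = -1296;  -2512 − 1296 = -3808;  -5475 − 3808 = -9283
-330 − 48 = -378;  -1296 − 378 = -1674;  -3808 − 1674 = -5482;  -9283 − 5482 = -14765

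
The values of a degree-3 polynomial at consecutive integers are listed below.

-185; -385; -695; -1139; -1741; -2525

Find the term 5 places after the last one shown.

First differences: -200, -310, -444, -602, -784
Second differences: -110, -134, -158, -182
Third differences: -24, -24, -24
Constant third difference = -24, so extend:
-182 − 24 = -206;  -784 − 206 = -990;  -2525 − 990 = -3515
-206 − 24 = -230;  -990 − 230 = -1220;  -3515 − 1220 = -4735
-230 − 24 = -254;  -1220 − 254 = -1474;  -4735 − 1474 = -6209
-254 − 24 = -278;  -1474 − 278 = -1752;  -6209 − 1752 = -7961
-278 − 24 = -302;  -1752 − 302 = -2054;  -7961 − 2054 = -10015

-10015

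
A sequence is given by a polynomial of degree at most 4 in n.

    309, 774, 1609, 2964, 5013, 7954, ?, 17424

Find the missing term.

12009

Using the first 6 terms:
First differences: 465  835  1355  2049  2941
Second differences: 370  520  694  892
Third differences: 150  174  198
Fourth differences: 24  24
Constant fourth difference = 24.
Extend forward: 198 + 24 = 222;  892 + 222 = 1114;  2941 + 1114 = 4055;  7954 + 4055 = 12009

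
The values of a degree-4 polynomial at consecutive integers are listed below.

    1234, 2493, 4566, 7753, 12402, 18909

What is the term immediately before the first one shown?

D1: 1259, 2073, 3187, 4649, 6507
D2: 814, 1114, 1462, 1858
D3: 300, 348, 396
D4: 48, 48
The fourth differences are constant at 48.
Work back: 300 − 48 = 252;  814 − 252 = 562;  1259 − 562 = 697;  1234 − 697 = 537

537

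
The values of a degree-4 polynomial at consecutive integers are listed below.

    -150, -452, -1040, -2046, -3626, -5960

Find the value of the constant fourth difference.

First differences: -302, -588, -1006, -1580, -2334
Second differences: -286, -418, -574, -754
Third differences: -132, -156, -180
Fourth differences: -24, -24

-24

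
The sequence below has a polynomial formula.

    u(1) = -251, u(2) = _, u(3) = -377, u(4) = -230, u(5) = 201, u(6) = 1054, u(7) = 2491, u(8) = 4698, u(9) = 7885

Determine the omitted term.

-354

Using the last 7 terms:
D1: 147  431  853  1437  2207  3187
D2: 284  422  584  770  980
D3: 138  162  186  210
D4: 24  24  24
Constant fourth difference = 24.
Extend backward: 138 − 24 = 114;  284 − 114 = 170;  147 − 170 = -23;  -377 + 23 = -354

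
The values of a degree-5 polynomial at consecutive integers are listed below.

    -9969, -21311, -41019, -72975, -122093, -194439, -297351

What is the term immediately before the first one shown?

-4023

D1: -11342, -19708, -31956, -49118, -72346, -102912
D2: -8366, -12248, -17162, -23228, -30566
D3: -3882, -4914, -6066, -7338
D4: -1032, -1152, -1272
D5: -120, -120
The fifth differences are constant at -120.
Work back: -1032 + 120 = -912;  -3882 + 912 = -2970;  -8366 + 2970 = -5396;  -11342 + 5396 = -5946;  -9969 + 5946 = -4023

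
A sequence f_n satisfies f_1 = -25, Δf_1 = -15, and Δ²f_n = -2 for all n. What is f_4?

Build the table forward from the leading diagonal:
D2: -2, -2, -2, -2
D1: -15, -17, -19, -21
f: -25, -40, -57, -76

-76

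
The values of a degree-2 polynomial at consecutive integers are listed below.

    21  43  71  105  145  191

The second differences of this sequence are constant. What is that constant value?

6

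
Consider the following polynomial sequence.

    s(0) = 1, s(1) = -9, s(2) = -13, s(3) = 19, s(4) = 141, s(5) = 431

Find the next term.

991

D1: -10 , -4 , 32 , 122 , 290
D2: 6 , 36 , 90 , 168
D3: 30 , 54 , 78
D4: 24 , 24
Constant fourth difference = 24, so extend:
78 + 24 = 102;  168 + 102 = 270;  290 + 270 = 560;  431 + 560 = 991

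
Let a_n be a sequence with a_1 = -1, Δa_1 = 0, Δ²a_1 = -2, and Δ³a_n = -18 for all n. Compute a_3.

-3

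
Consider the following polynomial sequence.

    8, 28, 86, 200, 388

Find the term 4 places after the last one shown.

First differences: 20, 58, 114, 188
Second differences: 38, 56, 74
Third differences: 18, 18
Constant third difference = 18, so extend:
74 + 18 = 92;  188 + 92 = 280;  388 + 280 = 668
92 + 18 = 110;  280 + 110 = 390;  668 + 390 = 1058
110 + 18 = 128;  390 + 128 = 518;  1058 + 518 = 1576
128 + 18 = 146;  518 + 146 = 664;  1576 + 664 = 2240

2240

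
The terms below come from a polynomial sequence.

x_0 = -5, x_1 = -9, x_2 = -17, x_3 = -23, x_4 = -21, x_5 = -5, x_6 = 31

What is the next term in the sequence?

Δ: -4, -8, -6, 2, 16, 36
Δ²: -4, 2, 8, 14, 20
Δ³: 6, 6, 6, 6
The third differences are constant (6).
20 + 6 = 26;  36 + 26 = 62;  31 + 62 = 93

93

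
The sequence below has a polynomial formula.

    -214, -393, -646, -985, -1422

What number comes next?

Δ: -179  -253  -339  -437
Δ²: -74  -86  -98
Δ³: -12  -12
Third differences constant at -12.
-98 − 12 = -110;  -437 − 110 = -547;  -1422 − 547 = -1969

-1969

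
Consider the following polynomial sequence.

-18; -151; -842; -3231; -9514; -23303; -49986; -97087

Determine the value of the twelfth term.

-735071

D1: -133, -691, -2389, -6283, -13789, -26683, -47101
D2: -558, -1698, -3894, -7506, -12894, -20418
D3: -1140, -2196, -3612, -5388, -7524
D4: -1056, -1416, -1776, -2136
D5: -360, -360, -360
Fifth differences constant at -360.
-2136 − 360 = -2496;  -7524 − 2496 = -10020;  -20418 − 10020 = -30438;  -47101 − 30438 = -77539;  -97087 − 77539 = -174626
-2496 − 360 = -2856;  -10020 − 2856 = -12876;  -30438 − 12876 = -43314;  -77539 − 43314 = -120853;  -174626 − 120853 = -295479
-2856 − 360 = -3216;  -12876 − 3216 = -16092;  -43314 − 16092 = -59406;  -120853 − 59406 = -180259;  -295479 − 180259 = -475738
-3216 − 360 = -3576;  -16092 − 3576 = -19668;  -59406 − 19668 = -79074;  -180259 − 79074 = -259333;  -475738 − 259333 = -735071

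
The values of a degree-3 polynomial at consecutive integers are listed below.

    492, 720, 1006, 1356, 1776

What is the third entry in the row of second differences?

70

Δ: 228, 286, 350, 420
Δ²: 58, 64, 70
Δ³: 6, 6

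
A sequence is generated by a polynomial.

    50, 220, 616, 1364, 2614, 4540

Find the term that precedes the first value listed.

Δ: 170  396  748  1250  1926
Δ²: 226  352  502  676
Δ³: 126  150  174
Δ⁴: 24  24
The fourth differences are constant at 24.
Work back: 126 − 24 = 102;  226 − 102 = 124;  170 − 124 = 46;  50 − 46 = 4

4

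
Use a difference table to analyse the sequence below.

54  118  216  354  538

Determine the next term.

Δ: 64, 98, 138, 184
Δ²: 34, 40, 46
Δ³: 6, 6
Third differences constant at 6.
46 + 6 = 52;  184 + 52 = 236;  538 + 236 = 774

774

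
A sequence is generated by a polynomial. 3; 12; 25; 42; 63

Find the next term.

88

D1: 9 , 13 , 17 , 21
D2: 4 , 4 , 4
Constant second difference = 4, so extend:
21 + 4 = 25;  63 + 25 = 88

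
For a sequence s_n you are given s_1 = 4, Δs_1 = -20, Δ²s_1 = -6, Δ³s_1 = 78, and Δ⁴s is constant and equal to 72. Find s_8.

Build the table forward from the leading diagonal:
Δ⁴: 72  72  72  72  72  72  72  72
Δ³: 78  150  222  294  366  438  510  582
Δ²: -6  72  222  444  738  1104  1542  2052
Δ: -20  -26  46  268  712  1450  2554  4096
s: 4  -16  -42  4  272  984  2434  4988

4988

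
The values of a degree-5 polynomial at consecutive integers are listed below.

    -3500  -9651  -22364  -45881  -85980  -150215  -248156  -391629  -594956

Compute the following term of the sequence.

First differences: -6151  -12713  -23517  -40099  -64235  -97941  -143473  -203327
Second differences: -6562  -10804  -16582  -24136  -33706  -45532  -59854
Third differences: -4242  -5778  -7554  -9570  -11826  -14322
Fourth differences: -1536  -1776  -2016  -2256  -2496
Fifth differences: -240  -240  -240  -240
The fifth differences are constant (-240).
-2496 − 240 = -2736;  -14322 − 2736 = -17058;  -59854 − 17058 = -76912;  -203327 − 76912 = -280239;  -594956 − 280239 = -875195

-875195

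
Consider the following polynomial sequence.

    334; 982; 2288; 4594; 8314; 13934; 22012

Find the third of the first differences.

Δ: 648, 1306, 2306, 3720, 5620, 8078
Δ²: 658, 1000, 1414, 1900, 2458
Δ³: 342, 414, 486, 558
Δ⁴: 72, 72, 72

2306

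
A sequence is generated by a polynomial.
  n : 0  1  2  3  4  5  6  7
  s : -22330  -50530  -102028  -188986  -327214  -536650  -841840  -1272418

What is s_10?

D1: -28200  -51498  -86958  -138228  -209436  -305190  -430578
D2: -23298  -35460  -51270  -71208  -95754  -125388
D3: -12162  -15810  -19938  -24546  -29634
D4: -3648  -4128  -4608  -5088
D5: -480  -480  -480
Fifth differences constant at -480.
-5088 − 480 = -5568;  -29634 − 5568 = -35202;  -125388 − 35202 = -160590;  -430578 − 160590 = -591168;  -1272418 − 591168 = -1863586
-5568 − 480 = -6048;  -35202 − 6048 = -41250;  -160590 − 41250 = -201840;  -591168 − 201840 = -793008;  -1863586 − 793008 = -2656594
-6048 − 480 = -6528;  -41250 − 6528 = -47778;  -201840 − 47778 = -249618;  -793008 − 249618 = -1042626;  -2656594 − 1042626 = -3699220

-3699220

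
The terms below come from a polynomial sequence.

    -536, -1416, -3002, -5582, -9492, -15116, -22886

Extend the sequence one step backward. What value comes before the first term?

-122

D1: -880, -1586, -2580, -3910, -5624, -7770
D2: -706, -994, -1330, -1714, -2146
D3: -288, -336, -384, -432
D4: -48, -48, -48
The fourth differences are constant at -48.
Work back: -288 + 48 = -240;  -706 + 240 = -466;  -880 + 466 = -414;  -536 + 414 = -122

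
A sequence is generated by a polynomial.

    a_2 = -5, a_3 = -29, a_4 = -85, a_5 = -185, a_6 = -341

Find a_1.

-1

Δ: -24  -56  -100  -156
Δ²: -32  -44  -56
Δ³: -12  -12
The third differences are constant at -12.
Work back: -32 + 12 = -20;  -24 + 20 = -4;  -5 + 4 = -1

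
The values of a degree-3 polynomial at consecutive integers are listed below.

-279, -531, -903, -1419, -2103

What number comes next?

-2979

Δ: -252, -372, -516, -684
Δ²: -120, -144, -168
Δ³: -24, -24
Third differences constant at -24.
-168 − 24 = -192;  -684 − 192 = -876;  -2103 − 876 = -2979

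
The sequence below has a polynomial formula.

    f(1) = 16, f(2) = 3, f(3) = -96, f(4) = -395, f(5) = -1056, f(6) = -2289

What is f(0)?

Δ: -13, -99, -299, -661, -1233
Δ²: -86, -200, -362, -572
Δ³: -114, -162, -210
Δ⁴: -48, -48
The fourth differences are constant at -48.
Work back: -114 + 48 = -66;  -86 + 66 = -20;  -13 + 20 = 7;  16 − 7 = 9

9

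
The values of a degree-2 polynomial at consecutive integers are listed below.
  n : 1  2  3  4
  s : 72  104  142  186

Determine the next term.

Δ: 32 , 38 , 44
Δ²: 6 , 6
Second differences constant at 6.
44 + 6 = 50;  186 + 50 = 236

236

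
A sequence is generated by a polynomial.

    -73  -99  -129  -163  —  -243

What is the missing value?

-201

Using the first 4 terms:
Δ: -26  -30  -34
Δ²: -4  -4
Constant second difference = -4.
Extend forward: -34 − 4 = -38;  -163 − 38 = -201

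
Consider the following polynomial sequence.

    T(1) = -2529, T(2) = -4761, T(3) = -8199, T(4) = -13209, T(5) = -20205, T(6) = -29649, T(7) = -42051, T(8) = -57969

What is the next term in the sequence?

Δ: -2232 , -3438 , -5010 , -6996 , -9444 , -12402 , -15918
Δ²: -1206 , -1572 , -1986 , -2448 , -2958 , -3516
Δ³: -366 , -414 , -462 , -510 , -558
Δ⁴: -48 , -48 , -48 , -48
The fourth differences are constant (-48).
-558 − 48 = -606;  -3516 − 606 = -4122;  -15918 − 4122 = -20040;  -57969 − 20040 = -78009

-78009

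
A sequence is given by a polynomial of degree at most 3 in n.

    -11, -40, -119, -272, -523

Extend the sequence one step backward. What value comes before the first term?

-29  -79  -153  -251
-50  -74  -98
-24  -24
The third differences are constant at -24.
Work back: -50 + 24 = -26;  -29 + 26 = -3;  -11 + 3 = -8

-8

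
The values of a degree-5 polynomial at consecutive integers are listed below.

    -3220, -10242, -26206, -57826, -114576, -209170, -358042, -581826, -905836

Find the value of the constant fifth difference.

-480

First differences: -7022, -15964, -31620, -56750, -94594, -148872, -223784, -324010
Second differences: -8942, -15656, -25130, -37844, -54278, -74912, -100226
Third differences: -6714, -9474, -12714, -16434, -20634, -25314
Fourth differences: -2760, -3240, -3720, -4200, -4680
Fifth differences: -480, -480, -480, -480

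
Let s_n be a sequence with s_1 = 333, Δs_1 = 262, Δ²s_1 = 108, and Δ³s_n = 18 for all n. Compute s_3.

965

Build the table forward from the leading diagonal:
D3: 18  18  18
D2: 108  126  144
D1: 262  370  496
s: 333  595  965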